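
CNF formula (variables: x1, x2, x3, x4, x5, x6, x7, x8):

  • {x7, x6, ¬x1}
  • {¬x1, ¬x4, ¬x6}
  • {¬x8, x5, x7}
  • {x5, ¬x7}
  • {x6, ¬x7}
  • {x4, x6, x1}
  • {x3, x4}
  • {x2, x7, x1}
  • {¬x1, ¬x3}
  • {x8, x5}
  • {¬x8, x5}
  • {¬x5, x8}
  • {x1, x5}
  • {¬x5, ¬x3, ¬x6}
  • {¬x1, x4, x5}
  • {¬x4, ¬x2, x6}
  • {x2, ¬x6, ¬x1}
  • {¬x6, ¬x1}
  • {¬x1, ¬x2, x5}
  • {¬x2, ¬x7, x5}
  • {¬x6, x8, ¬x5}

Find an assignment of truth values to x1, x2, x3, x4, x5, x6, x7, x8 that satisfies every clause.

x1 = 0, x2 = 0, x3 = 0, x4 = 1, x5 = 1, x6 = 1, x7 = 1, x8 = 1

Set x1 = False and propagate.
  then x5 is forced to True.
  then x8 is forced to True.
Set x2 = False and propagate.
  then x7 is forced to True.
  then x6 is forced to True.
  then x3 is forced to False.
  then x4 is forced to True.
Every clause has at least one true literal under this assignment.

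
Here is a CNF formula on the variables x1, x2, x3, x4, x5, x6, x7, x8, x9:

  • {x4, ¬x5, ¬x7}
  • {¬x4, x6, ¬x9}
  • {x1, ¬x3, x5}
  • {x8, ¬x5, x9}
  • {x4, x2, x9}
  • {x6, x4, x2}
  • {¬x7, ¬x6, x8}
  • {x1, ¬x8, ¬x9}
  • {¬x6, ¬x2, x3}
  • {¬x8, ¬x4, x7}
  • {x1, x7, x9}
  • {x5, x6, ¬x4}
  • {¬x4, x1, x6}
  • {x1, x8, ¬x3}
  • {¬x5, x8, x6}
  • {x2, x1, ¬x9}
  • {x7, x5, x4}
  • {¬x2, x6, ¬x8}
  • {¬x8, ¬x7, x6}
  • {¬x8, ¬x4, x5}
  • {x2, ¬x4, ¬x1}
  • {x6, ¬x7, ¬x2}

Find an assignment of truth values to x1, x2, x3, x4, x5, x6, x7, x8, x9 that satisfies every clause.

x1=F  x2=F  x3=T  x4=T  x5=T  x6=T  x7=T  x8=T  x9=F

Check each clause:
  1. {x4, ¬x7, ¬x5} — x4 is true.
  2. {¬x4, x6, ¬x9} — x6 is true.
  3. {x5, x1, ¬x3} — x5 is true.
  4. {x9, ¬x5, x8} — x8 is true.
  5. {x9, x4, x2} — x4 is true.
  6. {x6, x4, x2} — x4 is true.
  7. {¬x7, ¬x6, x8} — x8 is true.
  8. {x1, ¬x9, ¬x8} — ¬x9 is true.
  9. {¬x6, ¬x2, x3} — x3 is true.
  10. {¬x4, x7, ¬x8} — x7 is true.
  11. {x7, x9, x1} — x7 is true.
  12. {x5, x6, ¬x4} — x5 is true.
  13. {¬x4, x6, x1} — x6 is true.
  14. {¬x3, x1, x8} — x8 is true.
  15. {¬x5, x6, x8} — x8 is true.
  16. {¬x9, x2, x1} — ¬x9 is true.
  17. {x7, x4, x5} — x4 is true.
  18. {¬x2, x6, ¬x8} — x6 is true.
  19. {x6, ¬x7, ¬x8} — x6 is true.
  20. {¬x4, x5, ¬x8} — x5 is true.
  21. {¬x4, x2, ¬x1} — ¬x1 is true.
  22. {¬x2, x6, ¬x7} — x6 is true.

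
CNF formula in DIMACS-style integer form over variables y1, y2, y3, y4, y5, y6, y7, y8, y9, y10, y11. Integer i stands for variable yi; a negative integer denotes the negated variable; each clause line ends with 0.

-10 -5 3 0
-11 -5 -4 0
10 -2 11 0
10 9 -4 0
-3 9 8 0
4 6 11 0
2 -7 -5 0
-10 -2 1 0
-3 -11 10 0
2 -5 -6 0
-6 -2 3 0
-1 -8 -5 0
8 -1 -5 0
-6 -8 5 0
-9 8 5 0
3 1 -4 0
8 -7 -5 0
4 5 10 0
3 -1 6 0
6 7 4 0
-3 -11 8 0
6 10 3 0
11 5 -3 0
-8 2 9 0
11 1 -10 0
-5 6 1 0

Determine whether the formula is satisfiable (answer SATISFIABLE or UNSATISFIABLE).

SATISFIABLE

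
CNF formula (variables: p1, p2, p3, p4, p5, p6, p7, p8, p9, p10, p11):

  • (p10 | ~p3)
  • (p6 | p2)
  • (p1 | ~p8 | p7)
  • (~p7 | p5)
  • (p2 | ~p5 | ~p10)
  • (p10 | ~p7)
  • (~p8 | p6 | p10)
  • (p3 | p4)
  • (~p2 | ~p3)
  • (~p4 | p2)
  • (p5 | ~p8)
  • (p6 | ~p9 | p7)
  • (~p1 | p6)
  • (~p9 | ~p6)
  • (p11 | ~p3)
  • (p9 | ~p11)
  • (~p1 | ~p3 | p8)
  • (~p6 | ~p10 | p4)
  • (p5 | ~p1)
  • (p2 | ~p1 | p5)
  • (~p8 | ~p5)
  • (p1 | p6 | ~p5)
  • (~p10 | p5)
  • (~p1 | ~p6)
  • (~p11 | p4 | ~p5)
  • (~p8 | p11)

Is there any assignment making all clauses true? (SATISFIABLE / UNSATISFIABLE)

SATISFIABLE

Branch on p1: take p1 = False.
Set p2 = True and propagate.
  then p3 is forced to False.
  then p4 is forced to True.
Set p5 = True and propagate.
  then p8 is forced to False.
  then p6 is forced to True.
  then p9 is forced to False.
  then p11 is forced to False.
For the remaining variables, p7 = False, p10 = False works.
So p1=0, p2=1, p3=0, p4=1, p5=1, p6=1, p7=0, p8=0, p9=0, p10=0, p11=0 is a satisfying assignment.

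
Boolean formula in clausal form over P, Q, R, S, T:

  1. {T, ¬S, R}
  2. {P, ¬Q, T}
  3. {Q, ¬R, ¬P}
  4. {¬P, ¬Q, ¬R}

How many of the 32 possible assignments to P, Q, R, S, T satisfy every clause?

17

Split on P, then Q.
  P=T, Q=T: remaining (R,S,T) ∈ {(F,F,F); (F,F,T); (F,T,T)} — 3.
  P=T, Q=F: remaining (R,S,T) ∈ {(F,F,F); (F,F,T); (F,T,T)} — 3.
  P=F, Q=T: remaining (R,S,T) ∈ {(F,F,T); (F,T,T); (T,F,T); (T,T,T)} — 4.
  P=F, Q=F: 7 of the 8 assignments to (R,S,T) work.
Total: 3 + 3 + 4 + 7 = 17.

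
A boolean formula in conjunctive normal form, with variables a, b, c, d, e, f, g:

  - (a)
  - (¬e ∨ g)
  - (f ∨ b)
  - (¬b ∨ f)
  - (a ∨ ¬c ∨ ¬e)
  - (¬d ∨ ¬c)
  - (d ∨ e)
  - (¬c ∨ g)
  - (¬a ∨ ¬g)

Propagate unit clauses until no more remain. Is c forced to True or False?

Unit clause (a) sets a = True.
(¬g ∨ ¬a) with a = True leaves only ¬g, so g = False.
From (¬e ∨ g) and g = False: e = False.
(d ∨ e): since e = False, the clause reduces to (d). d = True.
(¬d ∨ ¬c) with d = True leaves only ¬c, so c = False.

False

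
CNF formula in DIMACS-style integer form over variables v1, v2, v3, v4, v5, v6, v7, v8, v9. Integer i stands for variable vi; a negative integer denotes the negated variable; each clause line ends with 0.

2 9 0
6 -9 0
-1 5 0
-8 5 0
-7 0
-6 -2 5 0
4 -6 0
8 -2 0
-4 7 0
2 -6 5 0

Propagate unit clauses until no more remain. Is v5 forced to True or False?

(¬v7) is a unit clause: v7 = False.
(¬v4 ∨ v7) with v7 = False leaves only ¬v4, so v4 = False.
In (¬v6 ∨ v4), v4 is now false; ¬v6 must hold, so v6 = False.
In (¬v9 ∨ v6), v6 is now false; ¬v9 must hold, so v9 = False.
From (v9 ∨ v2) and v9 = False: v2 = True.
(v8 ∨ ¬v2): since v2 = True, the clause reduces to (v8). v8 = True.
In (¬v8 ∨ v5), ¬v8 is now false; v5 must hold, so v5 = True.

True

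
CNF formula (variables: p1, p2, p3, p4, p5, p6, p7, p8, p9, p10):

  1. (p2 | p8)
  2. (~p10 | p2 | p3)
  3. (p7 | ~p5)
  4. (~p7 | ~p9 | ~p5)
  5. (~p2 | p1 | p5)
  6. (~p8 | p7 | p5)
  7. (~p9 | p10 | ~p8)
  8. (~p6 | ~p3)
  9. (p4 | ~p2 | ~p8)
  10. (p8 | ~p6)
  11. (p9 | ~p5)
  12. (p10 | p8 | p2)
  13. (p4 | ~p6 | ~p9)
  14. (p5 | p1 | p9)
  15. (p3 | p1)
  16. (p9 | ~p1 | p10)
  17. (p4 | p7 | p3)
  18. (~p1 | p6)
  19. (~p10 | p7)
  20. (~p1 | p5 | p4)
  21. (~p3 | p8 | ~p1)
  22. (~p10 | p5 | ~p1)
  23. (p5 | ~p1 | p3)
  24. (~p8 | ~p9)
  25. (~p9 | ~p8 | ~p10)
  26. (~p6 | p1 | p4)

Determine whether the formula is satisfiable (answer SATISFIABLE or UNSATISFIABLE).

p1 = True:
  propagation gives p6=True, p3=False, p8=True, p5=True; an empty clause results — contradiction.
p1 = False:
  p8 = True:
    propagation gives p9=False, p5=False; an empty clause results — contradiction.
  p8 = False:
    propagation gives p2=True, p5=True, p7=True, p9=False; an empty clause results — contradiction.
Every branch closes, so no satisfying assignment exists.

UNSATISFIABLE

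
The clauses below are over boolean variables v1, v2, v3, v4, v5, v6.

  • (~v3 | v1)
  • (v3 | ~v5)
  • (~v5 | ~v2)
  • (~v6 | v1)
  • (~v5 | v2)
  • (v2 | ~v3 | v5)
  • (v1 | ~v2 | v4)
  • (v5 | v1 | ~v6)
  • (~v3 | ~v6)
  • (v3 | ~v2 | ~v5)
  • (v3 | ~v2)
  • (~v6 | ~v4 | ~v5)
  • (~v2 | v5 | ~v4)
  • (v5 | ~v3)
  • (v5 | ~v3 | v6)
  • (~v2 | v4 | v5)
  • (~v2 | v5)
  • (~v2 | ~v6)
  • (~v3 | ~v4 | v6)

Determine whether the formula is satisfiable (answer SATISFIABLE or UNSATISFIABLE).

SATISFIABLE

Pure literal: v1 appears only positively; assign v1 = True.
Branch on v2: take v2 = False.
  then v5 is forced to False.
  then v3 is forced to False.
v4, v6 are now unconstrained; take v4 = False, v6 = True.
So v1=T  v2=F  v3=F  v4=F  v5=F  v6=T is a satisfying assignment.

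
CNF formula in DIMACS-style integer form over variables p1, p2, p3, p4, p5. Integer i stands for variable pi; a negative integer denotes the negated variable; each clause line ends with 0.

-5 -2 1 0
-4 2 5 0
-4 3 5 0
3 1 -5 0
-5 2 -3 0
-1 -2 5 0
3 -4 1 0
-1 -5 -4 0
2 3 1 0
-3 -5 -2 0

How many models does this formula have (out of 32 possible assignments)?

8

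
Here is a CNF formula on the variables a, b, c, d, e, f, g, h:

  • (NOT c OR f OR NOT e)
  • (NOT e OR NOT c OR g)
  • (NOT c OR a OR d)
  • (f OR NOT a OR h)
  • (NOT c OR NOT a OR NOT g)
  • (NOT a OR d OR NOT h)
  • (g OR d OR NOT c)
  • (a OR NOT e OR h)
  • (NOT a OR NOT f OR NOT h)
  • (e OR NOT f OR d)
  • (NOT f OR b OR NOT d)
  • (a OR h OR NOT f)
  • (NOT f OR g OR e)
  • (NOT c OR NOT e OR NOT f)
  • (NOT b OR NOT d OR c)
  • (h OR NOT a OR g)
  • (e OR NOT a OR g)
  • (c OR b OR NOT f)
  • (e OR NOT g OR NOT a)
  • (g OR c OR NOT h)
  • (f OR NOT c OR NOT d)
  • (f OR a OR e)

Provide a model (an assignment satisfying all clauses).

Try a = True.
Try b = True.
Try c = False.
  then d is forced to False.
  then h is forced to False.
  then f is forced to True.
  then e is forced to True.
  then g is forced to True.

a=T, b=T, c=F, d=F, e=T, f=T, g=T, h=F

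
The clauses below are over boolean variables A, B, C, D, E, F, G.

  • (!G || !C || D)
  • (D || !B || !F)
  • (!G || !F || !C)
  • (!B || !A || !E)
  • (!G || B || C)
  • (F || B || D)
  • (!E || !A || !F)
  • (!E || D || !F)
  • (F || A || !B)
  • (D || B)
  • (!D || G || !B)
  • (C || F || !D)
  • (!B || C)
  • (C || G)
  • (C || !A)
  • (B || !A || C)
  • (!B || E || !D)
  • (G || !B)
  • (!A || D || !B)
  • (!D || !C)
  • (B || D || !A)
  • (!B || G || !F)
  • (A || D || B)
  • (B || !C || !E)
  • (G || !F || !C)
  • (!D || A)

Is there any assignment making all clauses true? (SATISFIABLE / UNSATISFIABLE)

B = True:
  propagation gives C=True, G=True, D=True; an empty clause results — contradiction.
B = False:
  propagation gives D=True, C=False, G=False; an empty clause results — contradiction.
Every branch closes, so no satisfying assignment exists.

UNSATISFIABLE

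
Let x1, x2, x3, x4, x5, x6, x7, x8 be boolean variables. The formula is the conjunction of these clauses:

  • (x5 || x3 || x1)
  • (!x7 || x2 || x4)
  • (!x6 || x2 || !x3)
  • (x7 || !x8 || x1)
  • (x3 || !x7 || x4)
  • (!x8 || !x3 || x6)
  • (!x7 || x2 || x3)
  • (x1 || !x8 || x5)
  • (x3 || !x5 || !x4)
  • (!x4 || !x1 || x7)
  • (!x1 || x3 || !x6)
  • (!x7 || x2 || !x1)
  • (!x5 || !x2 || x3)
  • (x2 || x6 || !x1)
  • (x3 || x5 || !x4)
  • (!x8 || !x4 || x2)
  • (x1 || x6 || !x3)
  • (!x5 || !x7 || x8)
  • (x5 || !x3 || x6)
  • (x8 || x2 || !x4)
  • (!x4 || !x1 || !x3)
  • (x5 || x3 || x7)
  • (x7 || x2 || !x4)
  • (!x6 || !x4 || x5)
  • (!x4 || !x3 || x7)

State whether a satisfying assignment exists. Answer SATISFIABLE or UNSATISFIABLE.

Set x1 = False and propagate.
For the remaining variables, x2 = True, x3 = True, x4 = True, x5 = True, x6 = True, x7 = True, x8 = True works.
Every clause has at least one true literal under this assignment.
So x1=0, x2=1, x3=1, x4=1, x5=1, x6=1, x7=1, x8=1 is a satisfying assignment.

SATISFIABLE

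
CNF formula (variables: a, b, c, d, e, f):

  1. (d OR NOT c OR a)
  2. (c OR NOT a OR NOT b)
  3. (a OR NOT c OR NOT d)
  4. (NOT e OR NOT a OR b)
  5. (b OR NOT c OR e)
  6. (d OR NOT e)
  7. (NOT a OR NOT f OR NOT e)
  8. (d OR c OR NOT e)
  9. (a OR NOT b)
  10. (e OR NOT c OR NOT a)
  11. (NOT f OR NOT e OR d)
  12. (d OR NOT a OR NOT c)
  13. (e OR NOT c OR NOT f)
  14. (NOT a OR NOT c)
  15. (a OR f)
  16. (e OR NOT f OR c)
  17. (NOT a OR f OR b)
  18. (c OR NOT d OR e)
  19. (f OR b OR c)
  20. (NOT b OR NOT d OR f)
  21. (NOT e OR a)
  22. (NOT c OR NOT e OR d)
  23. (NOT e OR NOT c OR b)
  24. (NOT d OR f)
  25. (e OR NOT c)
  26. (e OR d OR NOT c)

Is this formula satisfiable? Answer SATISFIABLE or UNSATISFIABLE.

UNSATISFIABLE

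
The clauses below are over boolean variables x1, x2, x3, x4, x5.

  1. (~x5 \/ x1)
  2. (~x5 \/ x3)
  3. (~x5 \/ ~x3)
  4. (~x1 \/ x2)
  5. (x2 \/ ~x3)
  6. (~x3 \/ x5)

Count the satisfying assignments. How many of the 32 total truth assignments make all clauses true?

6

Satisfying assignments:
  x1=0 x2=0 x3=0 x4=0 x5=0
  x1=0 x2=0 x3=0 x4=1 x5=0
  x1=0 x2=1 x3=0 x4=0 x5=0
  x1=0 x2=1 x3=0 x4=1 x5=0
  x1=1 x2=1 x3=0 x4=0 x5=0
  x1=1 x2=1 x3=0 x4=1 x5=0
That's 6 in total.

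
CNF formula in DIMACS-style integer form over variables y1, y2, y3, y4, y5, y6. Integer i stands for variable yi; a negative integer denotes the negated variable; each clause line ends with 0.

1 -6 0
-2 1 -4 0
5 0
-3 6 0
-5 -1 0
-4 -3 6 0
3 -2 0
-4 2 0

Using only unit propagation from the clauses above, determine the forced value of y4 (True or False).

(y5) stands alone — y5 = True.
From (~y1 \/ ~y5) and y5 = True: y1 = False.
From (y1 \/ ~y6) and y1 = False: y6 = False.
(y6 \/ ~y3) with y6 = False leaves only ~y3, so y3 = False.
(~y2 \/ y3): since y3 = False, the clause reduces to (~y2). y2 = False.
(~y4 \/ y2) with y2 = False leaves only ~y4, so y4 = False.

False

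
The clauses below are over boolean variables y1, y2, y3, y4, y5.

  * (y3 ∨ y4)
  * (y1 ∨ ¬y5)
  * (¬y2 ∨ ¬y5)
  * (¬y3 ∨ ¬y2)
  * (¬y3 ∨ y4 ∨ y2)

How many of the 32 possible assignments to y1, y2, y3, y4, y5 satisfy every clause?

Satisfying assignments:
  y1=F y2=F y3=F y4=T y5=F
  y1=F y2=F y3=T y4=T y5=F
  y1=F y2=T y3=F y4=T y5=F
  y1=T y2=F y3=F y4=T y5=F
  y1=T y2=F y3=F y4=T y5=T
  y1=T y2=F y3=T y4=T y5=F
  y1=T y2=F y3=T y4=T y5=T
  y1=T y2=T y3=F y4=T y5=F
That's 8 in total.

8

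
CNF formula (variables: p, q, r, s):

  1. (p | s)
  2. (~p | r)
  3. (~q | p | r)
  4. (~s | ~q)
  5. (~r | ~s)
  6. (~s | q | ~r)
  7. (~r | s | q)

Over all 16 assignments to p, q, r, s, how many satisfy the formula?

Satisfying assignments:
  p=0 q=0 r=0 s=1
  p=1 q=1 r=1 s=0
That's 2 in total.

2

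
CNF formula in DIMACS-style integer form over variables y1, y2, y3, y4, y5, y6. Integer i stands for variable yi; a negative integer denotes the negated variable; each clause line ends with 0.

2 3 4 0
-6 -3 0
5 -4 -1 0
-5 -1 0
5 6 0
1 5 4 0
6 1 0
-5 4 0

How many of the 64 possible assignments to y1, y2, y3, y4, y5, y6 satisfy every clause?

5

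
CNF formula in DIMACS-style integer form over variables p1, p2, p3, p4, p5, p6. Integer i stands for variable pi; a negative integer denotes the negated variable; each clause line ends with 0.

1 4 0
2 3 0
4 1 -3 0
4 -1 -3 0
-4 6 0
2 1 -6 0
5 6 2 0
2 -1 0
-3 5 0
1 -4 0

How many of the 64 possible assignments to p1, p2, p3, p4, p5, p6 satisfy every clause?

7

The models are:
  p1=1 p2=1 p3=0 p4=0 p5=0 p6=0
  p1=1 p2=1 p3=0 p4=0 p5=0 p6=1
  p1=1 p2=1 p3=0 p4=0 p5=1 p6=0
  p1=1 p2=1 p3=0 p4=0 p5=1 p6=1
  p1=1 p2=1 p3=0 p4=1 p5=0 p6=1
  p1=1 p2=1 p3=0 p4=1 p5=1 p6=1
  p1=1 p2=1 p3=1 p4=1 p5=1 p6=1
Count: 7.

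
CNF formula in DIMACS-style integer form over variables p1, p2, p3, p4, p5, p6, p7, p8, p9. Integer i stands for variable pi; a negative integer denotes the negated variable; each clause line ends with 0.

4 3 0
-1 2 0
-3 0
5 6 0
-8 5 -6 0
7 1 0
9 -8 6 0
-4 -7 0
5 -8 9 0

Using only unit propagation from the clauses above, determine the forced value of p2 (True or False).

True

(~p3) is a unit clause: p3 = False.
In (p4 | p3), p3 is now false; p4 must hold, so p4 = True.
(~p7 | ~p4) with p4 = True leaves only ~p7, so p7 = False.
(p1 | p7): since p7 = False, the clause reduces to (p1). p1 = True.
(p2 | ~p1) with p1 = True leaves only p2, so p2 = True.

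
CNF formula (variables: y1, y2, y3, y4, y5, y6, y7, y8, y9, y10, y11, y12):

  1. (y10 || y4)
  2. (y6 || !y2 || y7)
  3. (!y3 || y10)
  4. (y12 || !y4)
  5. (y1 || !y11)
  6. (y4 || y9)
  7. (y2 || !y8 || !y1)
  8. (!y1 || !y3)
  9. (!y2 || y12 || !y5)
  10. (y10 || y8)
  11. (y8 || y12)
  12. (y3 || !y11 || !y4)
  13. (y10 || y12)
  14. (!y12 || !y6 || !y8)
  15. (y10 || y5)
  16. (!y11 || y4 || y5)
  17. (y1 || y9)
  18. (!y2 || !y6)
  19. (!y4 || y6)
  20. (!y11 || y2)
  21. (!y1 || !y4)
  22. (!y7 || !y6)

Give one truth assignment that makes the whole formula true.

Pure literal: y9 appears only positively; assign y9 = True.
Pure literal: y10 appears only positively; assign y10 = True.
Try y1 = True.
  then y3 is forced to False.
  then y4 is forced to False.
Try y2 = True.
  then y6 is forced to False.
  then y7 is forced to True.
Branch on y5: take y5 = True.
  then y12 is forced to True.
y8, y11 are now unconstrained; take y8 = True, y11 = True.
Check each clause:
  1. (y4 || y10) — y10 is true.
  2. (y7 || y6 || !y2) — y7 is true.
  3. (!y3 || y10) — y10 is true.
  4. (!y4 || y12) — !y4 is true.
  5. (y1 || !y11) — y1 is true.
  6. (y4 || y9) — y9 is true.
  7. (!y8 || !y1 || y2) — y2 is true.
  8. (!y3 || !y1) — !y3 is true.
  9. (!y2 || y12 || !y5) — y12 is true.
  10. (y8 || y10) — y8 is true.
  11. (y8 || y12) — y8 is true.
  12. (!y11 || y3 || !y4) — !y4 is true.
  13. (y12 || y10) — y10 is true.
  14. (!y8 || !y6 || !y12) — !y6 is true.
  15. (y10 || y5) — y10 is true.
  16. (y5 || !y11 || y4) — y5 is true.
  17. (y1 || y9) — y9 is true.
  18. (!y6 || !y2) — !y6 is true.
  19. (y6 || !y4) — !y4 is true.
  20. (y2 || !y11) — y2 is true.
  21. (!y4 || !y1) — !y4 is true.
  22. (!y6 || !y7) — !y6 is true.

y1=True, y2=True, y3=False, y4=False, y5=True, y6=False, y7=True, y8=True, y9=True, y10=True, y11=True, y12=True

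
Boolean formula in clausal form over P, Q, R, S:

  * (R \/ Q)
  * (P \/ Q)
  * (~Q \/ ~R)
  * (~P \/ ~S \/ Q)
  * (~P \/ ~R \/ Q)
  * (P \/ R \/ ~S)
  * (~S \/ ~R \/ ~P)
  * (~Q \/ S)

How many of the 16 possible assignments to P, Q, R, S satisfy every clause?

1

Satisfying assignments:
  P=T Q=T R=F S=T
That's 1 in total.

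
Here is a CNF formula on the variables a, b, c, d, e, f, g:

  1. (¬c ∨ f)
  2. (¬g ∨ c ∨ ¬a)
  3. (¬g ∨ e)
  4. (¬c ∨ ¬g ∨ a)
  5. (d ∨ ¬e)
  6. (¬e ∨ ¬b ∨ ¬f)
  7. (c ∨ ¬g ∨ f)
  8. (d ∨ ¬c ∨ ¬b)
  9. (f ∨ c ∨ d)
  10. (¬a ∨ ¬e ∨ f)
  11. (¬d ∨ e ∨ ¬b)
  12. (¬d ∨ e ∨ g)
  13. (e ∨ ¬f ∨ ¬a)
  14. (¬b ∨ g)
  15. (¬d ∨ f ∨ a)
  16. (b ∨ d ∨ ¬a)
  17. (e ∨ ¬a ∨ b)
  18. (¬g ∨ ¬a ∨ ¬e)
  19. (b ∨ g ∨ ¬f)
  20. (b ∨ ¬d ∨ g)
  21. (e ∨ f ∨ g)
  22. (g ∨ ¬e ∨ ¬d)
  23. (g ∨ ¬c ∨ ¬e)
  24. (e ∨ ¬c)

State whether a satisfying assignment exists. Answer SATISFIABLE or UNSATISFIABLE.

SATISFIABLE

Branch on a: take a = False.
Branch on b: take b = False.
Try c = False.
The remaining clauses are satisfied by d = True, e = True, f = True, g = True.
Every clause has at least one true literal under this assignment.
So a = 0, b = 0, c = 0, d = 1, e = 1, f = 1, g = 1 is a satisfying assignment.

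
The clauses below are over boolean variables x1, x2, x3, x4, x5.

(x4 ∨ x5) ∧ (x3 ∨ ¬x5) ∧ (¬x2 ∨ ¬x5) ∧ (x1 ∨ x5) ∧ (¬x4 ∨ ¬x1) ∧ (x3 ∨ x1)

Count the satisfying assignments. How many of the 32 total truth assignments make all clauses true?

3

Satisfying assignments:
  x1=F x2=F x3=T x4=F x5=T
  x1=F x2=F x3=T x4=T x5=T
  x1=T x2=F x3=T x4=F x5=T
That's 3 in total.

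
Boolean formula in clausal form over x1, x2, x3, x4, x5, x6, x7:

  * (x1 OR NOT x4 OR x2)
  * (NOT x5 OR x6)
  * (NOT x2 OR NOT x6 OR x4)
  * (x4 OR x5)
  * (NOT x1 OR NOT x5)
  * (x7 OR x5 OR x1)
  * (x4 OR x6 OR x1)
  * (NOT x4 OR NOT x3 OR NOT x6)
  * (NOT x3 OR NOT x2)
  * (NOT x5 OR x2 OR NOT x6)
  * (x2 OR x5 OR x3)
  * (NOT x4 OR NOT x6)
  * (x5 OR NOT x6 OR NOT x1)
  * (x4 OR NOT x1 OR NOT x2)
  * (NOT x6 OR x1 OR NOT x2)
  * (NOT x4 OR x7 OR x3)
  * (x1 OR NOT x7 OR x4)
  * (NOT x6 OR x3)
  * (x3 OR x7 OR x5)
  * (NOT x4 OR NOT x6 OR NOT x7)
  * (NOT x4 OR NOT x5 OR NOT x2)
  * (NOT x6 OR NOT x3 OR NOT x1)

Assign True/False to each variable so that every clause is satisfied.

Branch on x1: take x1 = True.
  then x5 is forced to False.
  then x4 is forced to True.
  then x6 is forced to False.
Branch on x2: take x2 = True.
  then x3 is forced to False.
  then x7 is forced to True.

x1 = True, x2 = True, x3 = False, x4 = True, x5 = False, x6 = False, x7 = True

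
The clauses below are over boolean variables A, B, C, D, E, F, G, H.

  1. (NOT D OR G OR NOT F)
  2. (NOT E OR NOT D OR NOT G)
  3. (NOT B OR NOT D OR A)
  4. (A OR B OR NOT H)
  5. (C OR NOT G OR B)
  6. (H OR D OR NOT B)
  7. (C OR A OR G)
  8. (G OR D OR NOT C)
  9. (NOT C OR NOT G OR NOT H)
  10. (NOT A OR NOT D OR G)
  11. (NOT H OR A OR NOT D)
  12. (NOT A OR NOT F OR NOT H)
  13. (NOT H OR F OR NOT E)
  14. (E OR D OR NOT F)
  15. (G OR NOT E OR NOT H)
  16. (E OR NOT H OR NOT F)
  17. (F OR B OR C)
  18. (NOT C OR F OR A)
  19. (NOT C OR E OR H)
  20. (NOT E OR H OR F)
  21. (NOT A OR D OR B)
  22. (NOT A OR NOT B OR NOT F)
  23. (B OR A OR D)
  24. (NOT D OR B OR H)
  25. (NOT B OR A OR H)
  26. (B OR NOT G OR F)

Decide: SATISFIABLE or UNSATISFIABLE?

SATISFIABLE

Set A = True and propagate.
Set B = True and propagate.
  then F is forced to False.
Set C = False and propagate.
For the remaining variables, D = True, E = False, G = True, H = True works.
Every clause has at least one true literal under this assignment.
So A=1  B=1  C=0  D=1  E=0  F=0  G=1  H=1 is a satisfying assignment.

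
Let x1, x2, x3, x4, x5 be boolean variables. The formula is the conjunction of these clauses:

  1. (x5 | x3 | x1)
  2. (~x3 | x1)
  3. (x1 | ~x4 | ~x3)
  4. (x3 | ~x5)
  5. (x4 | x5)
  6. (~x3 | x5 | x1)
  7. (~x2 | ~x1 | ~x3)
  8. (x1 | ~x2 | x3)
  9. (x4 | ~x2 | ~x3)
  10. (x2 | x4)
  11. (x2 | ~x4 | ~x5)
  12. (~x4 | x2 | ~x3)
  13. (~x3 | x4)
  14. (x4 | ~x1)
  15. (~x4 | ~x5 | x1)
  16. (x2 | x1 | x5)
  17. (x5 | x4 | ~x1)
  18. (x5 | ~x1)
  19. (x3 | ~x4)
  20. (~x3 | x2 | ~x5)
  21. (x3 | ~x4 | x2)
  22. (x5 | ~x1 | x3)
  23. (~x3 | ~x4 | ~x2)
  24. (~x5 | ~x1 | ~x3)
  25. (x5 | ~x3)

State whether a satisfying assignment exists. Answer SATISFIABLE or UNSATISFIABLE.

x3 = True:
  propagation gives x1=True, x2=False, x4=True; an empty clause results — contradiction.
x3 = False:
  propagation gives x5=False, x1=True; an empty clause results — contradiction.
Every branch closes, so no satisfying assignment exists.

UNSATISFIABLE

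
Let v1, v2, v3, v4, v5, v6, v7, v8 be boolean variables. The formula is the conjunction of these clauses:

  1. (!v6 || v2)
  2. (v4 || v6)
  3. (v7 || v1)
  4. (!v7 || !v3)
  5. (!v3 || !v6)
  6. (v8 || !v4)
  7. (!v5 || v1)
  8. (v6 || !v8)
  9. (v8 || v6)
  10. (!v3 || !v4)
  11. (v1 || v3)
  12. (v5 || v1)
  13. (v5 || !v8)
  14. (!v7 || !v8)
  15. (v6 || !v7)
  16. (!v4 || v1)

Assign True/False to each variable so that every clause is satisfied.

v1 occurs only positively in the remaining clauses — set v1 = True.
v2 occurs only positively in the remaining clauses — set v2 = True.
Try v3 = False.
Set v4 = False and propagate.
  then v6 is forced to True.
Set v5 = False and propagate.
  then v8 is forced to False.
v7 is now unconstrained; take v7 = True.
Every clause has at least one true literal under this assignment.

v1 = 1, v2 = 1, v3 = 0, v4 = 0, v5 = 0, v6 = 1, v7 = 1, v8 = 0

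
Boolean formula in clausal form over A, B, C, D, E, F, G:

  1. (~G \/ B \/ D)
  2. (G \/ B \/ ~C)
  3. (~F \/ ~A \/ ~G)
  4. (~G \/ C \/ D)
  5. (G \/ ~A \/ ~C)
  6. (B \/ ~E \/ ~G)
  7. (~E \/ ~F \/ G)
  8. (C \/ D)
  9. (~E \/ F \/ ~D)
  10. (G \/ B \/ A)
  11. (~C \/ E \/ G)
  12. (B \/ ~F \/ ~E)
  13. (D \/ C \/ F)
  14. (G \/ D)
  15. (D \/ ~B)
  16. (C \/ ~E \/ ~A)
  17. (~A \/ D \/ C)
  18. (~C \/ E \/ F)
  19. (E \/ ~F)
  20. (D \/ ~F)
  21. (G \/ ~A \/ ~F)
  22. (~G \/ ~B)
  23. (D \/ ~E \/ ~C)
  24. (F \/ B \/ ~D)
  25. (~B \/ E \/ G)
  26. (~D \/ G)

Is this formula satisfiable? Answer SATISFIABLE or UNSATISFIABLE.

UNSATISFIABLE

G = True:
  propagation gives B=False, D=True, E=False, F=False; an empty clause results — contradiction.
G = False:
  propagation gives D=True; an empty clause results — contradiction.
Every branch closes, so no satisfying assignment exists.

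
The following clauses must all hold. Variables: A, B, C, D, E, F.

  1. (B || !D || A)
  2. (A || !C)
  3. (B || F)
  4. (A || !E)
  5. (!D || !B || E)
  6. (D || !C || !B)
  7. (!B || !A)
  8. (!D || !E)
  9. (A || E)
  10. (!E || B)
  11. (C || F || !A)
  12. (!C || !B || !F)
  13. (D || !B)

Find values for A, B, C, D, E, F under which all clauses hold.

A=T  B=F  C=F  D=T  E=F  F=T

Check each clause:
  1. (A || B || !D) — A is true.
  2. (A || !C) — A is true.
  3. (F || B) — F is true.
  4. (A || !E) — A is true.
  5. (!B || !D || E) — !B is true.
  6. (!C || !B || D) — D is true.
  7. (!B || !A) — !B is true.
  8. (!D || !E) — !E is true.
  9. (A || E) — A is true.
  10. (B || !E) — !E is true.
  11. (F || !A || C) — F is true.
  12. (!B || !F || !C) — !C is true.
  13. (!B || D) — D is true.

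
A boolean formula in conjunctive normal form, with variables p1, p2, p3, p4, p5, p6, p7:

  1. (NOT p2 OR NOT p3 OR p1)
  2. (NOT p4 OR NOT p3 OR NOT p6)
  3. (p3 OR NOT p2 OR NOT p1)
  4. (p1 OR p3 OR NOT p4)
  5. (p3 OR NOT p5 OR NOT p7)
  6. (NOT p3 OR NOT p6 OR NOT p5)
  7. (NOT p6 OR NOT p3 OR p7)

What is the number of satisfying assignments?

Split on p3, then p1.
  p3=T, p1=T: p2 free; 9 ways for (p4,p5,p6,p7) × 2^1 = 18.
  p3=T, p1=F: 9 of the 32 assignments to (p2,p4,p5,p6,p7) work.
  p3=F, p1=T: p4, p6 free; 3 ways for (p2,p5,p7) × 2^2 = 12.
  p3=F, p1=F: p2, p6 free; 3 ways for (p4,p5,p7) × 2^2 = 12.
Total: 18 + 9 + 12 + 12 = 51.

51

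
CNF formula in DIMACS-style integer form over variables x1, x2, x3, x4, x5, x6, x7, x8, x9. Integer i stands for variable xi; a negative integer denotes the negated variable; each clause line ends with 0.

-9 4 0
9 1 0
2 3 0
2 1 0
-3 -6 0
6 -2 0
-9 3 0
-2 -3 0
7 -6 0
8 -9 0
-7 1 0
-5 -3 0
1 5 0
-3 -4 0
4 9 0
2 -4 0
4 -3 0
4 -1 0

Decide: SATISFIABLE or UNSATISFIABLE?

SATISFIABLE

x8 occurs only positively in the remaining clauses — set x8 = True.
Try x1 = True.
  then x4 is forced to True.
  then x3 is forced to False.
  then x2 is forced to True.
  then x6 is forced to True.
  then x9 is forced to False.
  then x7 is forced to True.
x5 is now unconstrained; take x5 = False.
Every clause has at least one true literal under this assignment.
So x1=T, x2=T, x3=F, x4=T, x5=F, x6=T, x7=T, x8=T, x9=F is a satisfying assignment.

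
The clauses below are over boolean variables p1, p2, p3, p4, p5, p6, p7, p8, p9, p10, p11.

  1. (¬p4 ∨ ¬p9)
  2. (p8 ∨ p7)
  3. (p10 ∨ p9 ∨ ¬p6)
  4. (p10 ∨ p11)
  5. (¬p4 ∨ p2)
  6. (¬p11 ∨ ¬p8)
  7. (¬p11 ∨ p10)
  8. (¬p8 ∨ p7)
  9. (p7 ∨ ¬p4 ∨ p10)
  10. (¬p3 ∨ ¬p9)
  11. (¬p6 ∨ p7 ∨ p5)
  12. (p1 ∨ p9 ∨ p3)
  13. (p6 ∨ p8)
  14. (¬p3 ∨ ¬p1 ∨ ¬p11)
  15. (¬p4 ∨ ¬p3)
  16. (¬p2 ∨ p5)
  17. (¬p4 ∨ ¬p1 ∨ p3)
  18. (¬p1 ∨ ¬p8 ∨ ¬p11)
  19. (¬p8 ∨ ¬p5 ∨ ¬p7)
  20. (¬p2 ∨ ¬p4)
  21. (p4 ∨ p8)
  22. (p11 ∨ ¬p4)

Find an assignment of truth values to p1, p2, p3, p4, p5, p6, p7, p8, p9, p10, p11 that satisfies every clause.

p1=F  p2=F  p3=F  p4=F  p5=F  p6=T  p7=T  p8=T  p9=T  p10=T  p11=F

Check each clause:
  1. (¬p9 ∨ ¬p4) — ¬p4 is true.
  2. (p8 ∨ p7) — p8 is true.
  3. (p10 ∨ p9 ∨ ¬p6) — p9 is true.
  4. (p11 ∨ p10) — p10 is true.
  5. (¬p4 ∨ p2) — ¬p4 is true.
  6. (¬p11 ∨ ¬p8) — ¬p11 is true.
  7. (p10 ∨ ¬p11) — p10 is true.
  8. (p7 ∨ ¬p8) — p7 is true.
  9. (p7 ∨ p10 ∨ ¬p4) — p10 is true.
  10. (¬p3 ∨ ¬p9) — ¬p3 is true.
  11. (¬p6 ∨ p5 ∨ p7) — p7 is true.
  12. (p3 ∨ p9 ∨ p1) — p9 is true.
  13. (p6 ∨ p8) — p8 is true.
  14. (¬p3 ∨ ¬p1 ∨ ¬p11) — ¬p11 is true.
  15. (¬p3 ∨ ¬p4) — ¬p4 is true.
  16. (p5 ∨ ¬p2) — ¬p2 is true.
  17. (¬p4 ∨ ¬p1 ∨ p3) — ¬p4 is true.
  18. (¬p11 ∨ ¬p1 ∨ ¬p8) — ¬p11 is true.
  19. (¬p7 ∨ ¬p8 ∨ ¬p5) — ¬p5 is true.
  20. (¬p4 ∨ ¬p2) — ¬p4 is true.
  21. (p4 ∨ p8) — p8 is true.
  22. (p11 ∨ ¬p4) — ¬p4 is true.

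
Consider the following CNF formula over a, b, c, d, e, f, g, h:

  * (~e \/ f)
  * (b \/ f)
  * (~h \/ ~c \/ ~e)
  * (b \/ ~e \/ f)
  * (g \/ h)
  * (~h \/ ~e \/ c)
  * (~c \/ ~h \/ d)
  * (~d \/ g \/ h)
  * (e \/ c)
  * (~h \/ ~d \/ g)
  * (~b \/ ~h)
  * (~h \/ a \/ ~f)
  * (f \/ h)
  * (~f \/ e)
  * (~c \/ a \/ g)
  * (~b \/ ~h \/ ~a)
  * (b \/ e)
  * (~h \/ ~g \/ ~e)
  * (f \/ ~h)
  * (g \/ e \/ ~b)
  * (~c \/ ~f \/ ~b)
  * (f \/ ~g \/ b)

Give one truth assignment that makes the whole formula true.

a = 1, b = 1, c = 0, d = 1, e = 1, f = 1, g = 1, h = 0

Set a = True and propagate.
Set b = True and propagate.
  then h is forced to False.
  then g is forced to True.
  then f is forced to True.
  then e is forced to True.
  then c is forced to False.
d is now unconstrained; take d = True.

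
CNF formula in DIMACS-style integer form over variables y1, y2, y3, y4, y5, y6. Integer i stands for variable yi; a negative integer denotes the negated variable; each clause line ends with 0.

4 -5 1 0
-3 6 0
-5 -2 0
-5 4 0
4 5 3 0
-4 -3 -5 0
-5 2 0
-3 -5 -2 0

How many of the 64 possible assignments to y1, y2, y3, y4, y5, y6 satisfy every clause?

Case analysis on y5 and y3:
  y5=1, y3=1: a clause becomes empty — 0.
  y5=1, y3=0: a clause becomes empty — 0.
  y5=0, y3=1: forces y6=1; y1, y2, y4 free → 2^3 = 8.
  y5=0, y3=0: forces y4=1; y1, y2, y6 free → 2^3 = 8.
Total: 0 + 0 + 8 + 8 = 16.

16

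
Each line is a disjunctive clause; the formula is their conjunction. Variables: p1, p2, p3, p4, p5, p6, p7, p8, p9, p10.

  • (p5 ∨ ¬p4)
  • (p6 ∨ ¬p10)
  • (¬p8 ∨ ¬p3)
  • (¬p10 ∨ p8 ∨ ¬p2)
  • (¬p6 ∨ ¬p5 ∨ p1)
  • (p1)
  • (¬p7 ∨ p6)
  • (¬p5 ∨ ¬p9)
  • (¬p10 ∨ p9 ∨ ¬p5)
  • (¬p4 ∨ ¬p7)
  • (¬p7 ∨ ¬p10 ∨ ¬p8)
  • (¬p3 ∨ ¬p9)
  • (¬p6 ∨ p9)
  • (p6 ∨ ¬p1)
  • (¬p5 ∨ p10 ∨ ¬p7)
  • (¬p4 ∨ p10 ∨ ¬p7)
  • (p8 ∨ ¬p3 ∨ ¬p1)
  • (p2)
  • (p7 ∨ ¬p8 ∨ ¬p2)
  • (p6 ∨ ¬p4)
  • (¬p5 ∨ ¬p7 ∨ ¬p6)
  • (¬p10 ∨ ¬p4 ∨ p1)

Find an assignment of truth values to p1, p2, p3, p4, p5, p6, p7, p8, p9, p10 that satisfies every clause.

p1 = T, p2 = T, p3 = F, p4 = F, p5 = F, p6 = T, p7 = T, p8 = F, p9 = T, p10 = F

Check each clause:
  1. (¬p4 ∨ p5) — ¬p4 is true.
  2. (¬p10 ∨ p6) — p6 is true.
  3. (¬p3 ∨ ¬p8) — ¬p8 is true.
  4. (¬p10 ∨ ¬p2 ∨ p8) — ¬p10 is true.
  5. (¬p6 ∨ p1 ∨ ¬p5) — p1 is true.
  6. (p1) — p1 is true.
  7. (p6 ∨ ¬p7) — p6 is true.
  8. (¬p9 ∨ ¬p5) — ¬p5 is true.
  9. (p9 ∨ ¬p10 ∨ ¬p5) — p9 is true.
  10. (¬p4 ∨ ¬p7) — ¬p4 is true.
  11. (¬p10 ∨ ¬p8 ∨ ¬p7) — ¬p8 is true.
  12. (¬p3 ∨ ¬p9) — ¬p3 is true.
  13. (p9 ∨ ¬p6) — p9 is true.
  14. (¬p1 ∨ p6) — p6 is true.
  15. (¬p7 ∨ ¬p5 ∨ p10) — ¬p5 is true.
  16. (p10 ∨ ¬p7 ∨ ¬p4) — ¬p4 is true.
  17. (¬p1 ∨ ¬p3 ∨ p8) — ¬p3 is true.
  18. (p2) — p2 is true.
  19. (¬p8 ∨ p7 ∨ ¬p2) — ¬p8 is true.
  20. (p6 ∨ ¬p4) — ¬p4 is true.
  21. (¬p7 ∨ ¬p5 ∨ ¬p6) — ¬p5 is true.
  22. (p1 ∨ ¬p4 ∨ ¬p10) — p1 is true.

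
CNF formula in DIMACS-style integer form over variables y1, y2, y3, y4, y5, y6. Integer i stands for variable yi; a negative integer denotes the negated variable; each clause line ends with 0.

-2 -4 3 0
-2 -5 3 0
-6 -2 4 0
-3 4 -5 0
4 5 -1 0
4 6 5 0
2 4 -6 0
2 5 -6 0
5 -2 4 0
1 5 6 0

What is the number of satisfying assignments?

19

Case analysis on y4 and y5:
  y4=1, y5=1: y1, y6 free; 3 ways for (y2,y3) × 2^2 = 12.
  y4=1, y5=0: 5 of the 16 assignments to (y1,y2,y3,y6) work.
  y4=0, y5=1: remaining (y1,y2,y3,y6) ∈ {(0,0,0,0); (1,0,0,0)} — 2.
  y4=0, y5=0: a clause becomes empty — 0.
Total: 12 + 5 + 2 + 0 = 19.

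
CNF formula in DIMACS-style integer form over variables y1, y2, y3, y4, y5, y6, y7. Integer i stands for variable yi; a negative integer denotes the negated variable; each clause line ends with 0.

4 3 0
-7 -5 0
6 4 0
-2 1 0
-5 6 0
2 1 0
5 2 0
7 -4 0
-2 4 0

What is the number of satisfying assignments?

The models are:
  y1=T y2=F y3=T y4=F y5=T y6=T y7=F
  y1=T y2=T y3=F y4=T y5=F y6=F y7=T
  y1=T y2=T y3=F y4=T y5=F y6=T y7=T
  y1=T y2=T y3=T y4=T y5=F y6=F y7=T
  y1=T y2=T y3=T y4=T y5=F y6=T y7=T
Count: 5.

5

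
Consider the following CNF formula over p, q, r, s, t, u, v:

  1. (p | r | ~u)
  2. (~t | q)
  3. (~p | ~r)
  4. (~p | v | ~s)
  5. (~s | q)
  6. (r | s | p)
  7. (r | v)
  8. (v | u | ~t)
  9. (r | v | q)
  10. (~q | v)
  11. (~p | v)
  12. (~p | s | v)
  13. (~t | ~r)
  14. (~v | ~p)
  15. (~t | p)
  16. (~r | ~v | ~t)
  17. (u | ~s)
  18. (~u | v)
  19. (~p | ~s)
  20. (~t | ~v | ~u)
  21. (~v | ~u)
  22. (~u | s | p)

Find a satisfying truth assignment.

p = 0, q = 1, r = 1, s = 0, t = 0, u = 0, v = 1

Check each clause:
  1. (r | ~u | p) — ~u is true.
  2. (q | ~t) — q is true.
  3. (~p | ~r) — ~p is true.
  4. (v | ~p | ~s) — ~s is true.
  5. (~s | q) — q is true.
  6. (p | s | r) — r is true.
  7. (v | r) — r is true.
  8. (~t | u | v) — ~t is true.
  9. (v | q | r) — q is true.
  10. (v | ~q) — v is true.
  11. (~p | v) — ~p is true.
  12. (v | s | ~p) — ~p is true.
  13. (~r | ~t) — ~t is true.
  14. (~v | ~p) — ~p is true.
  15. (p | ~t) — ~t is true.
  16. (~r | ~t | ~v) — ~t is true.
  17. (~s | u) — ~s is true.
  18. (~u | v) — ~u is true.
  19. (~s | ~p) — ~s is true.
  20. (~u | ~t | ~v) — ~u is true.
  21. (~u | ~v) — ~u is true.
  22. (~u | s | p) — ~u is true.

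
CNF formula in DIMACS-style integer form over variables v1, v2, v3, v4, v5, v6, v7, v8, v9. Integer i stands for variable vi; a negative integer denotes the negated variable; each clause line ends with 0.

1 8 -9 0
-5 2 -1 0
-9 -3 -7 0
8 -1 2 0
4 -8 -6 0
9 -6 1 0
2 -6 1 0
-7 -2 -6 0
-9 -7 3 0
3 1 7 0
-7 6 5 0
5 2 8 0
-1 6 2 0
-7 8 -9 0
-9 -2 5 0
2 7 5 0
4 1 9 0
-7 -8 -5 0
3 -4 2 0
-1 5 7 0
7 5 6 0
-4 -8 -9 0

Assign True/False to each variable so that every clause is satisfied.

v1=1  v2=1  v3=0  v4=0  v5=1  v6=1  v7=0  v8=0  v9=0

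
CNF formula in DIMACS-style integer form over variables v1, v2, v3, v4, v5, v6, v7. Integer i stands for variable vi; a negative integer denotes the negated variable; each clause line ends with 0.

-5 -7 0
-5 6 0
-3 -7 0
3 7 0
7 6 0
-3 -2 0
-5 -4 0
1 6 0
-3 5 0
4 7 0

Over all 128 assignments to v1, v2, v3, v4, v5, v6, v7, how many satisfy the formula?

Case analysis on v7 and v3:
  v7=1, v3=1: a clause becomes empty — 0.
  v7=1, v3=0: v2, v4 free; 3 ways for (v1,v5,v6) × 2^2 = 12.
  v7=0, v3=1: a clause becomes empty — 0.
  v7=0, v3=0: a clause becomes empty — 0.
Total: 0 + 12 + 0 + 0 = 12.

12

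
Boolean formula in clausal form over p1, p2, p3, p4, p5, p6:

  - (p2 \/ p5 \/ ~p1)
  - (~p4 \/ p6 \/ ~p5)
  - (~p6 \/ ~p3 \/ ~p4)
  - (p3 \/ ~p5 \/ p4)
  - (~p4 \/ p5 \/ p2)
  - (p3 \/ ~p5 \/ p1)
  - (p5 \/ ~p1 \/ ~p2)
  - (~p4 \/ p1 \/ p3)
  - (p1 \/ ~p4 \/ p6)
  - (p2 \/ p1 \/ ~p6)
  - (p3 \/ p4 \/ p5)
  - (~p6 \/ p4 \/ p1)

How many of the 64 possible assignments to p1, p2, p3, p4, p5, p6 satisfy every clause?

10

Case analysis on p4 and p1:
  p4=1, p1=1: remaining (p2,p3,p5,p6) ∈ {(0,0,1,1); (1,0,1,1)} — 2.
  p4=1, p1=0: a clause becomes empty — 0.
  p4=0, p1=1: remaining (p2,p3,p5,p6) ∈ {(0,1,1,0); (0,1,1,1); (1,1,1,0); (1,1,1,1)} — 4.
  p4=0, p1=0: remaining (p2,p3,p5,p6) ∈ {(0,1,0,0); (0,1,1,0); (1,1,0,0); (1,1,1,0)} — 4.
Total: 2 + 0 + 4 + 4 = 10.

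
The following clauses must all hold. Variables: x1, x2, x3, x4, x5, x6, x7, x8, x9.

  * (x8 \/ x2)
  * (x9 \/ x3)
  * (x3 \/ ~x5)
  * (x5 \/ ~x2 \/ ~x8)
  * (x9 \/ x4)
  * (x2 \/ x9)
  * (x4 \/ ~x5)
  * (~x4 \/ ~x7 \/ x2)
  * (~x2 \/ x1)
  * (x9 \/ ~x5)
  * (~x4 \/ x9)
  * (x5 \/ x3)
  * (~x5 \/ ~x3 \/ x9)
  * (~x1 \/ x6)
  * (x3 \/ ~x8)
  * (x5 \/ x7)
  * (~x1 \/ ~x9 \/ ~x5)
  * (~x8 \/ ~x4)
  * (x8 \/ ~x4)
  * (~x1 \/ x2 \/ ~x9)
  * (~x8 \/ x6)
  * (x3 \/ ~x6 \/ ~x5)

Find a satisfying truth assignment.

x1 = 0, x2 = 0, x3 = 1, x4 = 0, x5 = 0, x6 = 1, x7 = 1, x8 = 1, x9 = 1

Try x1 = False.
  then x2 is forced to False.
  then x8 is forced to True.
  then x9 is forced to True.
  then x3 is forced to True.
  then x4 is forced to False.
  then x5 is forced to False.
  then x7 is forced to True.
  then x6 is forced to True.
Check each clause:
  1. (x8 \/ x2) — x8 is true.
  2. (x9 \/ x3) — x9 is true.
  3. (~x5 \/ x3) — x3 is true.
  4. (~x2 \/ ~x8 \/ x5) — ~x2 is true.
  5. (x9 \/ x4) — x9 is true.
  6. (x9 \/ x2) — x9 is true.
  7. (x4 \/ ~x5) — ~x5 is true.
  8. (~x4 \/ ~x7 \/ x2) — ~x4 is true.
  9. (~x2 \/ x1) — ~x2 is true.
  10. (~x5 \/ x9) — x9 is true.
  11. (~x4 \/ x9) — x9 is true.
  12. (x3 \/ x5) — x3 is true.
  13. (~x5 \/ ~x3 \/ x9) — x9 is true.
  14. (~x1 \/ x6) — x6 is true.
  15. (~x8 \/ x3) — x3 is true.
  16. (x7 \/ x5) — x7 is true.
  17. (~x1 \/ ~x9 \/ ~x5) — ~x5 is true.
  18. (~x8 \/ ~x4) — ~x4 is true.
  19. (x8 \/ ~x4) — x8 is true.
  20. (x2 \/ ~x9 \/ ~x1) — ~x1 is true.
  21. (x6 \/ ~x8) — x6 is true.
  22. (~x5 \/ ~x6 \/ x3) — x3 is true.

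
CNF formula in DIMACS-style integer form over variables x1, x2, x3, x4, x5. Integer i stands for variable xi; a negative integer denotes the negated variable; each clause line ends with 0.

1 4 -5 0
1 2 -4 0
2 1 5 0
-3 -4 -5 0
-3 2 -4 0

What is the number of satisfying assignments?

18

Split on x4, then x1.
  x4=T, x1=T: 5 of the 8 assignments to (x2,x3,x5) work.
  x4=T, x1=F: remaining (x2,x3,x5) ∈ {(T,F,F); (T,F,T); (T,T,F)} — 3.
  x4=F, x1=T: x2, x3, x5 free → 2^3 = 8.
  x4=F, x1=F: remaining (x2,x3,x5) ∈ {(T,F,F); (T,T,F)} — 2.
Total: 5 + 3 + 8 + 2 = 18.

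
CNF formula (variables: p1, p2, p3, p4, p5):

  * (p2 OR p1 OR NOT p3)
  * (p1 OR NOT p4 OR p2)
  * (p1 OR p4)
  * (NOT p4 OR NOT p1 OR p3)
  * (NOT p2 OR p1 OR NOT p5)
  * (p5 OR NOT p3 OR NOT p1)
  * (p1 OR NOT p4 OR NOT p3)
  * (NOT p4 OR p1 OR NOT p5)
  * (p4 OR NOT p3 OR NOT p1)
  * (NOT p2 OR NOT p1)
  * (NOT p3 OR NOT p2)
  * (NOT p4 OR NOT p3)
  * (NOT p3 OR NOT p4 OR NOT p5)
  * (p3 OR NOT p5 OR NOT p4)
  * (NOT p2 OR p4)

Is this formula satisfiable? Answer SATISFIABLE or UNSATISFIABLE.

SATISFIABLE

Branch on p1: take p1 = True.
  then p2 is forced to False.
Branch on p3: take p3 = False.
  then p4 is forced to False.
p5 is now unconstrained; take p5 = False.
Every clause has at least one true literal under this assignment.
So p1=1, p2=0, p3=0, p4=0, p5=0 is a satisfying assignment.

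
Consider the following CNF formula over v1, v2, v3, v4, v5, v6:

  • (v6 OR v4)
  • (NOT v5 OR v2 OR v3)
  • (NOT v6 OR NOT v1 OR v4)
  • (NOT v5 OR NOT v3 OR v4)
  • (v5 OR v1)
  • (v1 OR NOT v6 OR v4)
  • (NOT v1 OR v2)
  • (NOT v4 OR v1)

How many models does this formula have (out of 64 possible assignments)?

8

Split on v1, then v4.
  v1=1, v4=1: forces v2=1; v3, v5, v6 free → 2^3 = 8.
  v1=1, v4=0: a clause becomes empty — 0.
  v1=0, v4=1: a clause becomes empty — 0.
  v1=0, v4=0: a clause becomes empty — 0.
Total: 8 + 0 + 0 + 0 = 8.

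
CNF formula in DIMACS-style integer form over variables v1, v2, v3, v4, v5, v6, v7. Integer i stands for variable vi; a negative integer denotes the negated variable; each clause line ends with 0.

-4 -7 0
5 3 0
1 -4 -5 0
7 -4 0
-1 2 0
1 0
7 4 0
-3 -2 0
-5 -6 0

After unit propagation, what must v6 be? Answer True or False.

Unit clause (v1) sets v1 = True.
In (~v1 | v2), ~v1 is now false; v2 must hold, so v2 = True.
(~v3 | ~v2) with v2 = True leaves only ~v3, so v3 = False.
(v3 | v5): since v3 = False, the clause reduces to (v5). v5 = True.
(~v5 | ~v6) with v5 = True leaves only ~v6, so v6 = False.

False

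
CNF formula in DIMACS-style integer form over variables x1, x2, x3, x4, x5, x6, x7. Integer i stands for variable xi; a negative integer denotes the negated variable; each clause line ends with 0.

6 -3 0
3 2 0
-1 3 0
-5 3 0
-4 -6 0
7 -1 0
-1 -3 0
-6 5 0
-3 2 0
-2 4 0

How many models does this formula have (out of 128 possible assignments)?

Satisfying assignments:
  x1=F x2=T x3=F x4=T x5=F x6=F x7=F
  x1=F x2=T x3=F x4=T x5=F x6=F x7=T
Count: 2.

2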